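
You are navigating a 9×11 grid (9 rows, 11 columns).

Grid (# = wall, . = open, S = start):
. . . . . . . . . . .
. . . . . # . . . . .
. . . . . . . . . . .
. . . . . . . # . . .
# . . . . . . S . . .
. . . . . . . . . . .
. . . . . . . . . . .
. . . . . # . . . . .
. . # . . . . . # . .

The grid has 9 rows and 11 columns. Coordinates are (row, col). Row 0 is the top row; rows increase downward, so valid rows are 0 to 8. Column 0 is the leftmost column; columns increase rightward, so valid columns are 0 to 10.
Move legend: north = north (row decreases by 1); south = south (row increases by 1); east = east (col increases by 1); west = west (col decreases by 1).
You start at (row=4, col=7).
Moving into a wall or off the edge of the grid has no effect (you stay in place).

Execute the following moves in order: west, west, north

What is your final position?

Answer: Final position: (row=3, col=5)

Derivation:
Start: (row=4, col=7)
  west (west): (row=4, col=7) -> (row=4, col=6)
  west (west): (row=4, col=6) -> (row=4, col=5)
  north (north): (row=4, col=5) -> (row=3, col=5)
Final: (row=3, col=5)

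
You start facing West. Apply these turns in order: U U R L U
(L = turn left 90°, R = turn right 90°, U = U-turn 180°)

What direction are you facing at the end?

Start: West
  U (U-turn (180°)) -> East
  U (U-turn (180°)) -> West
  R (right (90° clockwise)) -> North
  L (left (90° counter-clockwise)) -> West
  U (U-turn (180°)) -> East
Final: East

Answer: Final heading: East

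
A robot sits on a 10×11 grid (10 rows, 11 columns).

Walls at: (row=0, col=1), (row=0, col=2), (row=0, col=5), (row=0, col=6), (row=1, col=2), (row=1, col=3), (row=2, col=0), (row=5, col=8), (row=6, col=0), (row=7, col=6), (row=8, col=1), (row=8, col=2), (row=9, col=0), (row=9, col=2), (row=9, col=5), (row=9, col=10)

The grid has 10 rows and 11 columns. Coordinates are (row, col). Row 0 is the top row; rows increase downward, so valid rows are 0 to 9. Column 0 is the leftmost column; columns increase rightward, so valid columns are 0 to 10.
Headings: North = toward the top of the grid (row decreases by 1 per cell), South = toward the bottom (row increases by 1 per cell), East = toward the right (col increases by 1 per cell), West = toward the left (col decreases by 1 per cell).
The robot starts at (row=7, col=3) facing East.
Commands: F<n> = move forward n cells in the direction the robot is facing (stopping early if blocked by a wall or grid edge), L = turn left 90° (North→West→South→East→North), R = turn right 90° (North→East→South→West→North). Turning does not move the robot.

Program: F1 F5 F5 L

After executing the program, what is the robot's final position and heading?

Answer: Final position: (row=7, col=5), facing North

Derivation:
Start: (row=7, col=3), facing East
  F1: move forward 1, now at (row=7, col=4)
  F5: move forward 1/5 (blocked), now at (row=7, col=5)
  F5: move forward 0/5 (blocked), now at (row=7, col=5)
  L: turn left, now facing North
Final: (row=7, col=5), facing North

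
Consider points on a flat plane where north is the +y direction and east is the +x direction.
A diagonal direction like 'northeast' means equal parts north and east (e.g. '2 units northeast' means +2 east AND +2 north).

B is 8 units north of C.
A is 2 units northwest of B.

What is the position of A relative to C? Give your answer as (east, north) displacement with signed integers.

Place C at the origin (east=0, north=0).
  B is 8 units north of C: delta (east=+0, north=+8); B at (east=0, north=8).
  A is 2 units northwest of B: delta (east=-2, north=+2); A at (east=-2, north=10).
Therefore A relative to C: (east=-2, north=10).

Answer: A is at (east=-2, north=10) relative to C.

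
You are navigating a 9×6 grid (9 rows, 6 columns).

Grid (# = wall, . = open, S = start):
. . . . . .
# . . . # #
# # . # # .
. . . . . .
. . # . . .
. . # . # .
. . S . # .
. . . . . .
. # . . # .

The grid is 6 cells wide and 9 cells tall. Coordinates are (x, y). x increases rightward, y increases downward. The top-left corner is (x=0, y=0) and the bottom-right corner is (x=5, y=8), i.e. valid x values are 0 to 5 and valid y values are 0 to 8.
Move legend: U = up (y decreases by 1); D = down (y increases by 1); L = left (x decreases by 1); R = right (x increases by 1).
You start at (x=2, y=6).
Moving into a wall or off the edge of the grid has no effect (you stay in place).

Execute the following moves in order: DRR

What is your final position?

Start: (x=2, y=6)
  D (down): (x=2, y=6) -> (x=2, y=7)
  R (right): (x=2, y=7) -> (x=3, y=7)
  R (right): (x=3, y=7) -> (x=4, y=7)
Final: (x=4, y=7)

Answer: Final position: (x=4, y=7)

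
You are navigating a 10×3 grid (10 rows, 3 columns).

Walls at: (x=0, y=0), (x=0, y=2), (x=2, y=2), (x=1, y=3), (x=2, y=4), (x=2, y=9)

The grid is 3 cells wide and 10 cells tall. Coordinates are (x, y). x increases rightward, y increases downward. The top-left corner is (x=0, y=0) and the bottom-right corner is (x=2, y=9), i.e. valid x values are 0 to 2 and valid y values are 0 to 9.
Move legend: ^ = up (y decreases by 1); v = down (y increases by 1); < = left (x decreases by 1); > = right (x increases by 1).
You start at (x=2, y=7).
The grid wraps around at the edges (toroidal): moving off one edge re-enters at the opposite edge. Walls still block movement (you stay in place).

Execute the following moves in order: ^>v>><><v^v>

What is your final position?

Start: (x=2, y=7)
  ^ (up): (x=2, y=7) -> (x=2, y=6)
  > (right): (x=2, y=6) -> (x=0, y=6)
  v (down): (x=0, y=6) -> (x=0, y=7)
  > (right): (x=0, y=7) -> (x=1, y=7)
  > (right): (x=1, y=7) -> (x=2, y=7)
  < (left): (x=2, y=7) -> (x=1, y=7)
  > (right): (x=1, y=7) -> (x=2, y=7)
  < (left): (x=2, y=7) -> (x=1, y=7)
  v (down): (x=1, y=7) -> (x=1, y=8)
  ^ (up): (x=1, y=8) -> (x=1, y=7)
  v (down): (x=1, y=7) -> (x=1, y=8)
  > (right): (x=1, y=8) -> (x=2, y=8)
Final: (x=2, y=8)

Answer: Final position: (x=2, y=8)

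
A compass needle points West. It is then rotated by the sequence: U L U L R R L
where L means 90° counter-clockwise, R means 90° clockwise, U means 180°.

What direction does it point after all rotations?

Answer: Final heading: South

Derivation:
Start: West
  U (U-turn (180°)) -> East
  L (left (90° counter-clockwise)) -> North
  U (U-turn (180°)) -> South
  L (left (90° counter-clockwise)) -> East
  R (right (90° clockwise)) -> South
  R (right (90° clockwise)) -> West
  L (left (90° counter-clockwise)) -> South
Final: South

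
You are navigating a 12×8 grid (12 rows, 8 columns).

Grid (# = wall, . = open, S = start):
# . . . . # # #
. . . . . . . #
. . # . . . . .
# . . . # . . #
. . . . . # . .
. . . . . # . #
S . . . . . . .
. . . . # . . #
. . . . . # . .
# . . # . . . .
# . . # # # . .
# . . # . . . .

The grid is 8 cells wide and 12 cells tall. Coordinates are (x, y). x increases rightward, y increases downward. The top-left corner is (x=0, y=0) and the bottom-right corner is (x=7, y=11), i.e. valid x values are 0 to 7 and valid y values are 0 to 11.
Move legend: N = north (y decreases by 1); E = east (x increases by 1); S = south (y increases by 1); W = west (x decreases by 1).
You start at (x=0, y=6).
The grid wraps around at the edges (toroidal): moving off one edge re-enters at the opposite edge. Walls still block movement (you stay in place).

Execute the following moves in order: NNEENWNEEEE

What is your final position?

Answer: Final position: (x=1, y=2)

Derivation:
Start: (x=0, y=6)
  N (north): (x=0, y=6) -> (x=0, y=5)
  N (north): (x=0, y=5) -> (x=0, y=4)
  E (east): (x=0, y=4) -> (x=1, y=4)
  E (east): (x=1, y=4) -> (x=2, y=4)
  N (north): (x=2, y=4) -> (x=2, y=3)
  W (west): (x=2, y=3) -> (x=1, y=3)
  N (north): (x=1, y=3) -> (x=1, y=2)
  [×4]E (east): blocked, stay at (x=1, y=2)
Final: (x=1, y=2)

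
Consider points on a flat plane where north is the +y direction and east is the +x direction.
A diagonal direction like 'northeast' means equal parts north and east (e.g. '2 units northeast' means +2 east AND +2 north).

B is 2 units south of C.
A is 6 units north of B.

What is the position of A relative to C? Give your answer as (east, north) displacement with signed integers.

Answer: A is at (east=0, north=4) relative to C.

Derivation:
Place C at the origin (east=0, north=0).
  B is 2 units south of C: delta (east=+0, north=-2); B at (east=0, north=-2).
  A is 6 units north of B: delta (east=+0, north=+6); A at (east=0, north=4).
Therefore A relative to C: (east=0, north=4).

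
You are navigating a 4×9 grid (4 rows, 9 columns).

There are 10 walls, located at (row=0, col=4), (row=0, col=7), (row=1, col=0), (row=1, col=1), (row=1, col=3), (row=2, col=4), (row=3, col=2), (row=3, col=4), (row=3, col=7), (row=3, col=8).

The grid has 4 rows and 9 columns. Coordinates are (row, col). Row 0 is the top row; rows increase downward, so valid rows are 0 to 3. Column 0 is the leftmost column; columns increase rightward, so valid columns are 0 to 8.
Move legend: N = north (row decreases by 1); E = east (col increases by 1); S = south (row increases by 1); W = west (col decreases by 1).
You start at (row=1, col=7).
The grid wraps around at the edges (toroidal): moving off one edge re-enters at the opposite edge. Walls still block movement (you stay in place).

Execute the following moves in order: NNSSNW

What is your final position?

Start: (row=1, col=7)
  N (north): blocked, stay at (row=1, col=7)
  N (north): blocked, stay at (row=1, col=7)
  S (south): (row=1, col=7) -> (row=2, col=7)
  S (south): blocked, stay at (row=2, col=7)
  N (north): (row=2, col=7) -> (row=1, col=7)
  W (west): (row=1, col=7) -> (row=1, col=6)
Final: (row=1, col=6)

Answer: Final position: (row=1, col=6)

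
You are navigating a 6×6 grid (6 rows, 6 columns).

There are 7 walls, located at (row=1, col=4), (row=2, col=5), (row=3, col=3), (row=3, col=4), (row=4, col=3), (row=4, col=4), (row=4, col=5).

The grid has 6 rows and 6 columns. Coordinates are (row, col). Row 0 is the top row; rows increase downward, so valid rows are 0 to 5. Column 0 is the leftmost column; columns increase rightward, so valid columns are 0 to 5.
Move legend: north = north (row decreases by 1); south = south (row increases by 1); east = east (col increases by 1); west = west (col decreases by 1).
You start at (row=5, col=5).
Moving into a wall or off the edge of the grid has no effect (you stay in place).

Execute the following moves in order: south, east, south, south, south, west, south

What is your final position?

Answer: Final position: (row=5, col=4)

Derivation:
Start: (row=5, col=5)
  south (south): blocked, stay at (row=5, col=5)
  east (east): blocked, stay at (row=5, col=5)
  [×3]south (south): blocked, stay at (row=5, col=5)
  west (west): (row=5, col=5) -> (row=5, col=4)
  south (south): blocked, stay at (row=5, col=4)
Final: (row=5, col=4)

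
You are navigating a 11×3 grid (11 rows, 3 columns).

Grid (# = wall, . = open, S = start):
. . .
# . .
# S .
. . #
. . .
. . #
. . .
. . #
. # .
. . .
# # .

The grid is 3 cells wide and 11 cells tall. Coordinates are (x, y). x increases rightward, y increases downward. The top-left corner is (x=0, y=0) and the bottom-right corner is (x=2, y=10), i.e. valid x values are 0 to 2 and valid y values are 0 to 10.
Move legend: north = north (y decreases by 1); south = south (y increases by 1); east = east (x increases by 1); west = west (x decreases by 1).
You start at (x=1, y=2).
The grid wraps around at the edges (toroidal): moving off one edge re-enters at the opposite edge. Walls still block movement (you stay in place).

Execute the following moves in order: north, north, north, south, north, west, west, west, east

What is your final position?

Answer: Final position: (x=2, y=0)

Derivation:
Start: (x=1, y=2)
  north (north): (x=1, y=2) -> (x=1, y=1)
  north (north): (x=1, y=1) -> (x=1, y=0)
  north (north): blocked, stay at (x=1, y=0)
  south (south): (x=1, y=0) -> (x=1, y=1)
  north (north): (x=1, y=1) -> (x=1, y=0)
  west (west): (x=1, y=0) -> (x=0, y=0)
  west (west): (x=0, y=0) -> (x=2, y=0)
  west (west): (x=2, y=0) -> (x=1, y=0)
  east (east): (x=1, y=0) -> (x=2, y=0)
Final: (x=2, y=0)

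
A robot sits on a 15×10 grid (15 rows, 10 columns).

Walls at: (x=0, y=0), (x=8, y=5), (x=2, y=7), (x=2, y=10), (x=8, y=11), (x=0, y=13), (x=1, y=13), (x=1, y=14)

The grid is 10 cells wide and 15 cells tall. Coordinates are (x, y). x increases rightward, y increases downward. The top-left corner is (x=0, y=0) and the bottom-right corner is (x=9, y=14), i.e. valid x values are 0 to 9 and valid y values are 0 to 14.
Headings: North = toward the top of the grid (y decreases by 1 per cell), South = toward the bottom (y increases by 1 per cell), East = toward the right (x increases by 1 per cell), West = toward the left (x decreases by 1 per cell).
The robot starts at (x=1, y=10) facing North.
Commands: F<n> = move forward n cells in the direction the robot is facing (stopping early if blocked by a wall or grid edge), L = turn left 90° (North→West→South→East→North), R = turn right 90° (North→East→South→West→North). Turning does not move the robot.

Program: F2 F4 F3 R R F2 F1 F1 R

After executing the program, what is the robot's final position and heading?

Answer: Final position: (x=1, y=5), facing West

Derivation:
Start: (x=1, y=10), facing North
  F2: move forward 2, now at (x=1, y=8)
  F4: move forward 4, now at (x=1, y=4)
  F3: move forward 3, now at (x=1, y=1)
  R: turn right, now facing East
  R: turn right, now facing South
  F2: move forward 2, now at (x=1, y=3)
  F1: move forward 1, now at (x=1, y=4)
  F1: move forward 1, now at (x=1, y=5)
  R: turn right, now facing West
Final: (x=1, y=5), facing West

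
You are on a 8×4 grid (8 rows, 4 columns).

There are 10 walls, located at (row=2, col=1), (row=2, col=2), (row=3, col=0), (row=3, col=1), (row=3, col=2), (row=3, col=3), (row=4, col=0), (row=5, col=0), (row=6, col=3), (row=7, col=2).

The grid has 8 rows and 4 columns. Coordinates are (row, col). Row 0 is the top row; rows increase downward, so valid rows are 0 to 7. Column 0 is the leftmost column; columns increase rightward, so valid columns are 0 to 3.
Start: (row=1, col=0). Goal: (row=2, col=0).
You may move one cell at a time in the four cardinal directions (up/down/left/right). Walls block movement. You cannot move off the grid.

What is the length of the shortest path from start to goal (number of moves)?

BFS from (row=1, col=0) until reaching (row=2, col=0):
  Distance 0: (row=1, col=0)
  Distance 1: (row=0, col=0), (row=1, col=1), (row=2, col=0)  <- goal reached here
One shortest path (1 moves): (row=1, col=0) -> (row=2, col=0)

Answer: Shortest path length: 1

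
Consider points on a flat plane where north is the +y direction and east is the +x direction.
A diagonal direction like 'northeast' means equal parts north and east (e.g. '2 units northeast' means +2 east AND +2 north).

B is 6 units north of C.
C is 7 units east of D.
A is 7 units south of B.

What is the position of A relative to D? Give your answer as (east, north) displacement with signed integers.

Place D at the origin (east=0, north=0).
  C is 7 units east of D: delta (east=+7, north=+0); C at (east=7, north=0).
  B is 6 units north of C: delta (east=+0, north=+6); B at (east=7, north=6).
  A is 7 units south of B: delta (east=+0, north=-7); A at (east=7, north=-1).
Therefore A relative to D: (east=7, north=-1).

Answer: A is at (east=7, north=-1) relative to D.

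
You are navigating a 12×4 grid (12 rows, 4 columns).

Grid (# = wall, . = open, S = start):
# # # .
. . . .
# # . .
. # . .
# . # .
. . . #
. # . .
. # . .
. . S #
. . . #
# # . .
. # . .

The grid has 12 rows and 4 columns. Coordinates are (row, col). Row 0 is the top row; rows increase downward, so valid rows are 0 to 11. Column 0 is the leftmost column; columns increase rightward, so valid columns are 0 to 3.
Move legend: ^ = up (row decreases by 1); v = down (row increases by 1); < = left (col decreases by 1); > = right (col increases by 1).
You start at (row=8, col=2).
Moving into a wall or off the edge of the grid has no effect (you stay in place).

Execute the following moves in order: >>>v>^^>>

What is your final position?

Start: (row=8, col=2)
  [×3]> (right): blocked, stay at (row=8, col=2)
  v (down): (row=8, col=2) -> (row=9, col=2)
  > (right): blocked, stay at (row=9, col=2)
  ^ (up): (row=9, col=2) -> (row=8, col=2)
  ^ (up): (row=8, col=2) -> (row=7, col=2)
  > (right): (row=7, col=2) -> (row=7, col=3)
  > (right): blocked, stay at (row=7, col=3)
Final: (row=7, col=3)

Answer: Final position: (row=7, col=3)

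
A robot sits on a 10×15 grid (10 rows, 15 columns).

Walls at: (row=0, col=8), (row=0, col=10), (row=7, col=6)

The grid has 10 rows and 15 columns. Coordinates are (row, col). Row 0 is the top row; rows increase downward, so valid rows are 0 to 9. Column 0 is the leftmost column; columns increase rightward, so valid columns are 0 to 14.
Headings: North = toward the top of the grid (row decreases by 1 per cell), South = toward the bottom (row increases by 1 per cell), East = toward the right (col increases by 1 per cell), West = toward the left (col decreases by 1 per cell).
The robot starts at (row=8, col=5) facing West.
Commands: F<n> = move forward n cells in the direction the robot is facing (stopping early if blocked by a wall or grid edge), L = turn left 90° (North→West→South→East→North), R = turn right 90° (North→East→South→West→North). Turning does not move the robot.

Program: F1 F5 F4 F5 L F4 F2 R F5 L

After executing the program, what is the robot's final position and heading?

Answer: Final position: (row=9, col=0), facing South

Derivation:
Start: (row=8, col=5), facing West
  F1: move forward 1, now at (row=8, col=4)
  F5: move forward 4/5 (blocked), now at (row=8, col=0)
  F4: move forward 0/4 (blocked), now at (row=8, col=0)
  F5: move forward 0/5 (blocked), now at (row=8, col=0)
  L: turn left, now facing South
  F4: move forward 1/4 (blocked), now at (row=9, col=0)
  F2: move forward 0/2 (blocked), now at (row=9, col=0)
  R: turn right, now facing West
  F5: move forward 0/5 (blocked), now at (row=9, col=0)
  L: turn left, now facing South
Final: (row=9, col=0), facing South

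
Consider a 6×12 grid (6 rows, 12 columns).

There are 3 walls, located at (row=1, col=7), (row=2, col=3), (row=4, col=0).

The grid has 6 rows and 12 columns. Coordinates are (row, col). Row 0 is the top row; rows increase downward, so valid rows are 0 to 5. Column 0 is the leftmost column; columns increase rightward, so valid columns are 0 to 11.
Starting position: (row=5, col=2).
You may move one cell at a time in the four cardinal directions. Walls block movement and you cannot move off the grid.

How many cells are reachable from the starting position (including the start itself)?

BFS flood-fill from (row=5, col=2):
  Distance 0: (row=5, col=2)
  Distance 1: (row=4, col=2), (row=5, col=1), (row=5, col=3)
  Distance 2: (row=3, col=2), (row=4, col=1), (row=4, col=3), (row=5, col=0), (row=5, col=4)
  Distance 3: (row=2, col=2), (row=3, col=1), (row=3, col=3), (row=4, col=4), (row=5, col=5)
  Distance 4: (row=1, col=2), (row=2, col=1), (row=3, col=0), (row=3, col=4), (row=4, col=5), (row=5, col=6)
  Distance 5: (row=0, col=2), (row=1, col=1), (row=1, col=3), (row=2, col=0), (row=2, col=4), (row=3, col=5), (row=4, col=6), (row=5, col=7)
  Distance 6: (row=0, col=1), (row=0, col=3), (row=1, col=0), (row=1, col=4), (row=2, col=5), (row=3, col=6), (row=4, col=7), (row=5, col=8)
  Distance 7: (row=0, col=0), (row=0, col=4), (row=1, col=5), (row=2, col=6), (row=3, col=7), (row=4, col=8), (row=5, col=9)
  Distance 8: (row=0, col=5), (row=1, col=6), (row=2, col=7), (row=3, col=8), (row=4, col=9), (row=5, col=10)
  Distance 9: (row=0, col=6), (row=2, col=8), (row=3, col=9), (row=4, col=10), (row=5, col=11)
  Distance 10: (row=0, col=7), (row=1, col=8), (row=2, col=9), (row=3, col=10), (row=4, col=11)
  Distance 11: (row=0, col=8), (row=1, col=9), (row=2, col=10), (row=3, col=11)
  Distance 12: (row=0, col=9), (row=1, col=10), (row=2, col=11)
  Distance 13: (row=0, col=10), (row=1, col=11)
  Distance 14: (row=0, col=11)
Total reachable: 69 (grid has 69 open cells total)

Answer: Reachable cells: 69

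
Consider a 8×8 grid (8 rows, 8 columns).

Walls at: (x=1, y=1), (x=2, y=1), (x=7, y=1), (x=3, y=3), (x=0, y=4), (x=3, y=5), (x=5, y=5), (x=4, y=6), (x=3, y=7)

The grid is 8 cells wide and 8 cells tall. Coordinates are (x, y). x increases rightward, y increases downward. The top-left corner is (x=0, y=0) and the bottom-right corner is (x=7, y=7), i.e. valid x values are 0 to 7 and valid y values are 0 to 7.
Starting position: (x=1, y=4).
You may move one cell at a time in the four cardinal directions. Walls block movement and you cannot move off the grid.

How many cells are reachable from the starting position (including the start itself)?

BFS flood-fill from (x=1, y=4):
  Distance 0: (x=1, y=4)
  Distance 1: (x=1, y=3), (x=2, y=4), (x=1, y=5)
  Distance 2: (x=1, y=2), (x=0, y=3), (x=2, y=3), (x=3, y=4), (x=0, y=5), (x=2, y=5), (x=1, y=6)
  Distance 3: (x=0, y=2), (x=2, y=2), (x=4, y=4), (x=0, y=6), (x=2, y=6), (x=1, y=7)
  Distance 4: (x=0, y=1), (x=3, y=2), (x=4, y=3), (x=5, y=4), (x=4, y=5), (x=3, y=6), (x=0, y=7), (x=2, y=7)
  Distance 5: (x=0, y=0), (x=3, y=1), (x=4, y=2), (x=5, y=3), (x=6, y=4)
  Distance 6: (x=1, y=0), (x=3, y=0), (x=4, y=1), (x=5, y=2), (x=6, y=3), (x=7, y=4), (x=6, y=5)
  Distance 7: (x=2, y=0), (x=4, y=0), (x=5, y=1), (x=6, y=2), (x=7, y=3), (x=7, y=5), (x=6, y=6)
  Distance 8: (x=5, y=0), (x=6, y=1), (x=7, y=2), (x=5, y=6), (x=7, y=6), (x=6, y=7)
  Distance 9: (x=6, y=0), (x=5, y=7), (x=7, y=7)
  Distance 10: (x=7, y=0), (x=4, y=7)
Total reachable: 55 (grid has 55 open cells total)

Answer: Reachable cells: 55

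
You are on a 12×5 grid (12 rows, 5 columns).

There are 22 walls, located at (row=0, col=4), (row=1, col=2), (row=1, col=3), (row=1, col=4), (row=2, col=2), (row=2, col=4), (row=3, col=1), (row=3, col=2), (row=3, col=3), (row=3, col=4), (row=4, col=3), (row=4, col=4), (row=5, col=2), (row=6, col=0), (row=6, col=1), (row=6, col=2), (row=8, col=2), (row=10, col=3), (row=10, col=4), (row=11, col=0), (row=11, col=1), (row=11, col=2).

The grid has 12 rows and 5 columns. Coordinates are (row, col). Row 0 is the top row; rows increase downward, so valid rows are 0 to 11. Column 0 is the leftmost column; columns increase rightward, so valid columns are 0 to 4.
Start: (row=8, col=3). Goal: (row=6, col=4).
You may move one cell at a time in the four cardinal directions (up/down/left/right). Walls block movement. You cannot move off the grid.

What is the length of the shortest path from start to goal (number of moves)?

BFS from (row=8, col=3) until reaching (row=6, col=4):
  Distance 0: (row=8, col=3)
  Distance 1: (row=7, col=3), (row=8, col=4), (row=9, col=3)
  Distance 2: (row=6, col=3), (row=7, col=2), (row=7, col=4), (row=9, col=2), (row=9, col=4)
  Distance 3: (row=5, col=3), (row=6, col=4), (row=7, col=1), (row=9, col=1), (row=10, col=2)  <- goal reached here
One shortest path (3 moves): (row=8, col=3) -> (row=8, col=4) -> (row=7, col=4) -> (row=6, col=4)

Answer: Shortest path length: 3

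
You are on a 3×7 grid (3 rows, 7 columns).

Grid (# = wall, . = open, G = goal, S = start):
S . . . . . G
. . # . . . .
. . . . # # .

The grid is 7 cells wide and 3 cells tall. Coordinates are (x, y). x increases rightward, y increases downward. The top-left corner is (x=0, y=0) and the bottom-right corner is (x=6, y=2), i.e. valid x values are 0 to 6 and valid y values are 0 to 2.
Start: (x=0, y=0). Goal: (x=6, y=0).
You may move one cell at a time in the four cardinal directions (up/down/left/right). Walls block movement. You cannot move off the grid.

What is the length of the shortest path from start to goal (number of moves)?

BFS from (x=0, y=0) until reaching (x=6, y=0):
  Distance 0: (x=0, y=0)
  Distance 1: (x=1, y=0), (x=0, y=1)
  Distance 2: (x=2, y=0), (x=1, y=1), (x=0, y=2)
  Distance 3: (x=3, y=0), (x=1, y=2)
  Distance 4: (x=4, y=0), (x=3, y=1), (x=2, y=2)
  Distance 5: (x=5, y=0), (x=4, y=1), (x=3, y=2)
  Distance 6: (x=6, y=0), (x=5, y=1)  <- goal reached here
One shortest path (6 moves): (x=0, y=0) -> (x=1, y=0) -> (x=2, y=0) -> (x=3, y=0) -> (x=4, y=0) -> (x=5, y=0) -> (x=6, y=0)

Answer: Shortest path length: 6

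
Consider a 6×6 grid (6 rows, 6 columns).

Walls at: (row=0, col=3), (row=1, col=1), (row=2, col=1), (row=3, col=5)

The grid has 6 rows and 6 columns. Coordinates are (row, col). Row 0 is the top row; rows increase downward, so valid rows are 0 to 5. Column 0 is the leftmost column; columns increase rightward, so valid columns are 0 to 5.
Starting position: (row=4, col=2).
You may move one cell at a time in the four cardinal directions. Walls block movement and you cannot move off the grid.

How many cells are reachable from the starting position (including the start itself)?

Answer: Reachable cells: 32

Derivation:
BFS flood-fill from (row=4, col=2):
  Distance 0: (row=4, col=2)
  Distance 1: (row=3, col=2), (row=4, col=1), (row=4, col=3), (row=5, col=2)
  Distance 2: (row=2, col=2), (row=3, col=1), (row=3, col=3), (row=4, col=0), (row=4, col=4), (row=5, col=1), (row=5, col=3)
  Distance 3: (row=1, col=2), (row=2, col=3), (row=3, col=0), (row=3, col=4), (row=4, col=5), (row=5, col=0), (row=5, col=4)
  Distance 4: (row=0, col=2), (row=1, col=3), (row=2, col=0), (row=2, col=4), (row=5, col=5)
  Distance 5: (row=0, col=1), (row=1, col=0), (row=1, col=4), (row=2, col=5)
  Distance 6: (row=0, col=0), (row=0, col=4), (row=1, col=5)
  Distance 7: (row=0, col=5)
Total reachable: 32 (grid has 32 open cells total)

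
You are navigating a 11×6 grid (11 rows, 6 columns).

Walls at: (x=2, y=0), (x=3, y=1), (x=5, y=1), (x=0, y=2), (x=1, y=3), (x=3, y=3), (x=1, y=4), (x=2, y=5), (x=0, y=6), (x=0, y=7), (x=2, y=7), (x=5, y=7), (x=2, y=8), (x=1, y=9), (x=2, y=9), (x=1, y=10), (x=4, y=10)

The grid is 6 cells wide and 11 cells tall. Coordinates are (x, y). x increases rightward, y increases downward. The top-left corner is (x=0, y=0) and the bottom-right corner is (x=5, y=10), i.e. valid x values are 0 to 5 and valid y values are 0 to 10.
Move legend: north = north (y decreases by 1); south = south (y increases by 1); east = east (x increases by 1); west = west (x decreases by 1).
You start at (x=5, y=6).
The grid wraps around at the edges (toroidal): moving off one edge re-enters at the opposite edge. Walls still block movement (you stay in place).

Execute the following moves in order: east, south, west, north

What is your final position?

Start: (x=5, y=6)
  east (east): blocked, stay at (x=5, y=6)
  south (south): blocked, stay at (x=5, y=6)
  west (west): (x=5, y=6) -> (x=4, y=6)
  north (north): (x=4, y=6) -> (x=4, y=5)
Final: (x=4, y=5)

Answer: Final position: (x=4, y=5)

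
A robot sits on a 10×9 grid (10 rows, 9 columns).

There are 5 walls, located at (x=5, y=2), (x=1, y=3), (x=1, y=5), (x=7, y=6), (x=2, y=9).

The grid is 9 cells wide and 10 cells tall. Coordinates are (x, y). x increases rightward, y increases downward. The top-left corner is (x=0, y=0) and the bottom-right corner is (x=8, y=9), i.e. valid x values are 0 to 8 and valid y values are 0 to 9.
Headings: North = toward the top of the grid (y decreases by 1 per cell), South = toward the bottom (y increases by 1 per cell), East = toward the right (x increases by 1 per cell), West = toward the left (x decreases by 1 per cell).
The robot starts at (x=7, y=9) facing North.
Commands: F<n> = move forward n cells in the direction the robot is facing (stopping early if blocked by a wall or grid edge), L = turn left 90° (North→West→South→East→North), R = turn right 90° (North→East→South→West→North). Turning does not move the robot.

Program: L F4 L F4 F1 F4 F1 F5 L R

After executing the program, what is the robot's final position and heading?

Start: (x=7, y=9), facing North
  L: turn left, now facing West
  F4: move forward 4, now at (x=3, y=9)
  L: turn left, now facing South
  F4: move forward 0/4 (blocked), now at (x=3, y=9)
  F1: move forward 0/1 (blocked), now at (x=3, y=9)
  F4: move forward 0/4 (blocked), now at (x=3, y=9)
  F1: move forward 0/1 (blocked), now at (x=3, y=9)
  F5: move forward 0/5 (blocked), now at (x=3, y=9)
  L: turn left, now facing East
  R: turn right, now facing South
Final: (x=3, y=9), facing South

Answer: Final position: (x=3, y=9), facing South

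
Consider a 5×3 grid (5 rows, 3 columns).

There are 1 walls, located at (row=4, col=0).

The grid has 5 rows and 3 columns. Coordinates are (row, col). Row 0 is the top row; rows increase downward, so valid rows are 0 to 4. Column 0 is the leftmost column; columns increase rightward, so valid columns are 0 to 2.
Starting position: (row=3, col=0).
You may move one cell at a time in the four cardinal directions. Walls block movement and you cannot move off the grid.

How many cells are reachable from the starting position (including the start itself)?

BFS flood-fill from (row=3, col=0):
  Distance 0: (row=3, col=0)
  Distance 1: (row=2, col=0), (row=3, col=1)
  Distance 2: (row=1, col=0), (row=2, col=1), (row=3, col=2), (row=4, col=1)
  Distance 3: (row=0, col=0), (row=1, col=1), (row=2, col=2), (row=4, col=2)
  Distance 4: (row=0, col=1), (row=1, col=2)
  Distance 5: (row=0, col=2)
Total reachable: 14 (grid has 14 open cells total)

Answer: Reachable cells: 14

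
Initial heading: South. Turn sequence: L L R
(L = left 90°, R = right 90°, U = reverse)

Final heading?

Start: South
  L (left (90° counter-clockwise)) -> East
  L (left (90° counter-clockwise)) -> North
  R (right (90° clockwise)) -> East
Final: East

Answer: Final heading: East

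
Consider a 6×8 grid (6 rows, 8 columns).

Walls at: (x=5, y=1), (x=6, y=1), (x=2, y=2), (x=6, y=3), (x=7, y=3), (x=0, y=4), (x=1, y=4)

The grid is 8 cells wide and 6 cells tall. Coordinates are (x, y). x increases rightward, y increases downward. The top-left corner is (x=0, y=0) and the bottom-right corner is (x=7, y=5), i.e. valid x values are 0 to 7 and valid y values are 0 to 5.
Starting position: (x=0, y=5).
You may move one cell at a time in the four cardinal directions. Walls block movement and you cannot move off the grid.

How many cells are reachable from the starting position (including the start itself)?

Answer: Reachable cells: 41

Derivation:
BFS flood-fill from (x=0, y=5):
  Distance 0: (x=0, y=5)
  Distance 1: (x=1, y=5)
  Distance 2: (x=2, y=5)
  Distance 3: (x=2, y=4), (x=3, y=5)
  Distance 4: (x=2, y=3), (x=3, y=4), (x=4, y=5)
  Distance 5: (x=1, y=3), (x=3, y=3), (x=4, y=4), (x=5, y=5)
  Distance 6: (x=1, y=2), (x=3, y=2), (x=0, y=3), (x=4, y=3), (x=5, y=4), (x=6, y=5)
  Distance 7: (x=1, y=1), (x=3, y=1), (x=0, y=2), (x=4, y=2), (x=5, y=3), (x=6, y=4), (x=7, y=5)
  Distance 8: (x=1, y=0), (x=3, y=0), (x=0, y=1), (x=2, y=1), (x=4, y=1), (x=5, y=2), (x=7, y=4)
  Distance 9: (x=0, y=0), (x=2, y=0), (x=4, y=0), (x=6, y=2)
  Distance 10: (x=5, y=0), (x=7, y=2)
  Distance 11: (x=6, y=0), (x=7, y=1)
  Distance 12: (x=7, y=0)
Total reachable: 41 (grid has 41 open cells total)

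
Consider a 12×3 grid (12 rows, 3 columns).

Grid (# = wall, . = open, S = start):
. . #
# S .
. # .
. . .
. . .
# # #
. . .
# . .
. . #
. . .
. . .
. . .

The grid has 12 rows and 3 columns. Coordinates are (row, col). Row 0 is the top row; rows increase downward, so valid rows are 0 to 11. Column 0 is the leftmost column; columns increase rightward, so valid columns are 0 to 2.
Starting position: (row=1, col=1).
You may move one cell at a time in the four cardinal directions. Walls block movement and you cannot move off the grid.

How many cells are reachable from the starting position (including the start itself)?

BFS flood-fill from (row=1, col=1):
  Distance 0: (row=1, col=1)
  Distance 1: (row=0, col=1), (row=1, col=2)
  Distance 2: (row=0, col=0), (row=2, col=2)
  Distance 3: (row=3, col=2)
  Distance 4: (row=3, col=1), (row=4, col=2)
  Distance 5: (row=3, col=0), (row=4, col=1)
  Distance 6: (row=2, col=0), (row=4, col=0)
Total reachable: 12 (grid has 28 open cells total)

Answer: Reachable cells: 12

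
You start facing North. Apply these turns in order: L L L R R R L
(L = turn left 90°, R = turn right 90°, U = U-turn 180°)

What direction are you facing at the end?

Start: North
  L (left (90° counter-clockwise)) -> West
  L (left (90° counter-clockwise)) -> South
  L (left (90° counter-clockwise)) -> East
  R (right (90° clockwise)) -> South
  R (right (90° clockwise)) -> West
  R (right (90° clockwise)) -> North
  L (left (90° counter-clockwise)) -> West
Final: West

Answer: Final heading: West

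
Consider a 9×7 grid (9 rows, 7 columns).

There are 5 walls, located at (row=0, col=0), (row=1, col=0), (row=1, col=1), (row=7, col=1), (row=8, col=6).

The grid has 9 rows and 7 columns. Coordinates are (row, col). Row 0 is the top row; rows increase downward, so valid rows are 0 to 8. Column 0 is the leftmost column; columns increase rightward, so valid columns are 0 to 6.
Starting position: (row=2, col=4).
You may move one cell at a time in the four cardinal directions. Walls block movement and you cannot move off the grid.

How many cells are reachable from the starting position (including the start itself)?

Answer: Reachable cells: 58

Derivation:
BFS flood-fill from (row=2, col=4):
  Distance 0: (row=2, col=4)
  Distance 1: (row=1, col=4), (row=2, col=3), (row=2, col=5), (row=3, col=4)
  Distance 2: (row=0, col=4), (row=1, col=3), (row=1, col=5), (row=2, col=2), (row=2, col=6), (row=3, col=3), (row=3, col=5), (row=4, col=4)
  Distance 3: (row=0, col=3), (row=0, col=5), (row=1, col=2), (row=1, col=6), (row=2, col=1), (row=3, col=2), (row=3, col=6), (row=4, col=3), (row=4, col=5), (row=5, col=4)
  Distance 4: (row=0, col=2), (row=0, col=6), (row=2, col=0), (row=3, col=1), (row=4, col=2), (row=4, col=6), (row=5, col=3), (row=5, col=5), (row=6, col=4)
  Distance 5: (row=0, col=1), (row=3, col=0), (row=4, col=1), (row=5, col=2), (row=5, col=6), (row=6, col=3), (row=6, col=5), (row=7, col=4)
  Distance 6: (row=4, col=0), (row=5, col=1), (row=6, col=2), (row=6, col=6), (row=7, col=3), (row=7, col=5), (row=8, col=4)
  Distance 7: (row=5, col=0), (row=6, col=1), (row=7, col=2), (row=7, col=6), (row=8, col=3), (row=8, col=5)
  Distance 8: (row=6, col=0), (row=8, col=2)
  Distance 9: (row=7, col=0), (row=8, col=1)
  Distance 10: (row=8, col=0)
Total reachable: 58 (grid has 58 open cells total)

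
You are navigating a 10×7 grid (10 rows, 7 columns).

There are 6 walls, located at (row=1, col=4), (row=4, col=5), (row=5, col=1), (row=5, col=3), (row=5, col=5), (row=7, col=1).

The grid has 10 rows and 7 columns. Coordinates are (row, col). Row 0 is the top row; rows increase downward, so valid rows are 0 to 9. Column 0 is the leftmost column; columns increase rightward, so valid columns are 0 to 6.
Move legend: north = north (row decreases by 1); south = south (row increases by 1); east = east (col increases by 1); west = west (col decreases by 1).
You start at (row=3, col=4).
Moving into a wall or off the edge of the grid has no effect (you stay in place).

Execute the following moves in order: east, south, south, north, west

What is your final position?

Start: (row=3, col=4)
  east (east): (row=3, col=4) -> (row=3, col=5)
  south (south): blocked, stay at (row=3, col=5)
  south (south): blocked, stay at (row=3, col=5)
  north (north): (row=3, col=5) -> (row=2, col=5)
  west (west): (row=2, col=5) -> (row=2, col=4)
Final: (row=2, col=4)

Answer: Final position: (row=2, col=4)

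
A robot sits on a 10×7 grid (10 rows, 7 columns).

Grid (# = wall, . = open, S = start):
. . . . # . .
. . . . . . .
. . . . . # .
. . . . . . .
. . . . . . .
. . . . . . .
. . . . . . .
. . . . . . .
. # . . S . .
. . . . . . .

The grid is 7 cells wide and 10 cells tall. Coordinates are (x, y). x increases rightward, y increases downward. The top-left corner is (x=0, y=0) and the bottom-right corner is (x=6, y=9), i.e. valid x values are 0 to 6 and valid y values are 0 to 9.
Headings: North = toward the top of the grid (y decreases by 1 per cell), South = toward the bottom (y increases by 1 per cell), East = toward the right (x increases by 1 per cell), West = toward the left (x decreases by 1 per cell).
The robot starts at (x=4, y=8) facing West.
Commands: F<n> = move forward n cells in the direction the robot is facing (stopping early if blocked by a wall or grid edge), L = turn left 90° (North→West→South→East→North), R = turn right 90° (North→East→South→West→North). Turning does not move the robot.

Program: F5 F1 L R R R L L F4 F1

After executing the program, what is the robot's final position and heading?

Start: (x=4, y=8), facing West
  F5: move forward 2/5 (blocked), now at (x=2, y=8)
  F1: move forward 0/1 (blocked), now at (x=2, y=8)
  L: turn left, now facing South
  R: turn right, now facing West
  R: turn right, now facing North
  R: turn right, now facing East
  L: turn left, now facing North
  L: turn left, now facing West
  F4: move forward 0/4 (blocked), now at (x=2, y=8)
  F1: move forward 0/1 (blocked), now at (x=2, y=8)
Final: (x=2, y=8), facing West

Answer: Final position: (x=2, y=8), facing West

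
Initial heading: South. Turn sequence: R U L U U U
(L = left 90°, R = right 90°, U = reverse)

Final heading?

Answer: Final heading: South

Derivation:
Start: South
  R (right (90° clockwise)) -> West
  U (U-turn (180°)) -> East
  L (left (90° counter-clockwise)) -> North
  U (U-turn (180°)) -> South
  U (U-turn (180°)) -> North
  U (U-turn (180°)) -> South
Final: South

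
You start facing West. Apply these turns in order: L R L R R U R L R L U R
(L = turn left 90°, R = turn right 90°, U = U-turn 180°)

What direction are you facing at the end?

Start: West
  L (left (90° counter-clockwise)) -> South
  R (right (90° clockwise)) -> West
  L (left (90° counter-clockwise)) -> South
  R (right (90° clockwise)) -> West
  R (right (90° clockwise)) -> North
  U (U-turn (180°)) -> South
  R (right (90° clockwise)) -> West
  L (left (90° counter-clockwise)) -> South
  R (right (90° clockwise)) -> West
  L (left (90° counter-clockwise)) -> South
  U (U-turn (180°)) -> North
  R (right (90° clockwise)) -> East
Final: East

Answer: Final heading: East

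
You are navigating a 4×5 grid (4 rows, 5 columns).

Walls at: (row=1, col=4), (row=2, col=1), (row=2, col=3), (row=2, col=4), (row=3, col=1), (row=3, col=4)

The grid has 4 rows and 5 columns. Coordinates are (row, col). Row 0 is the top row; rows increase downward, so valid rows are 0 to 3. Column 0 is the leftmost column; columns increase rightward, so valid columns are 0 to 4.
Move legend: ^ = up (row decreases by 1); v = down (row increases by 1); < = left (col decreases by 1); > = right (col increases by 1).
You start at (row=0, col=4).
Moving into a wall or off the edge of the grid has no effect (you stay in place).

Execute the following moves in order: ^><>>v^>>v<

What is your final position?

Start: (row=0, col=4)
  ^ (up): blocked, stay at (row=0, col=4)
  > (right): blocked, stay at (row=0, col=4)
  < (left): (row=0, col=4) -> (row=0, col=3)
  > (right): (row=0, col=3) -> (row=0, col=4)
  > (right): blocked, stay at (row=0, col=4)
  v (down): blocked, stay at (row=0, col=4)
  ^ (up): blocked, stay at (row=0, col=4)
  > (right): blocked, stay at (row=0, col=4)
  > (right): blocked, stay at (row=0, col=4)
  v (down): blocked, stay at (row=0, col=4)
  < (left): (row=0, col=4) -> (row=0, col=3)
Final: (row=0, col=3)

Answer: Final position: (row=0, col=3)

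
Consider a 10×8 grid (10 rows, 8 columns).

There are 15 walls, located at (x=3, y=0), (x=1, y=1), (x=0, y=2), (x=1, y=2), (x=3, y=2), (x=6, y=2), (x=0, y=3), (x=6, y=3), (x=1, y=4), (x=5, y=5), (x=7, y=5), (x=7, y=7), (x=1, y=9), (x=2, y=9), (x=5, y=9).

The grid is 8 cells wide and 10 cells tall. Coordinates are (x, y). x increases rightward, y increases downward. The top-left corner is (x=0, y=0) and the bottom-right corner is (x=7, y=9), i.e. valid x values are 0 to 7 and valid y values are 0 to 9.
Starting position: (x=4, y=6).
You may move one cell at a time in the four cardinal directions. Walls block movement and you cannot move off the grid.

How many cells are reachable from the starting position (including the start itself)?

Answer: Reachable cells: 65

Derivation:
BFS flood-fill from (x=4, y=6):
  Distance 0: (x=4, y=6)
  Distance 1: (x=4, y=5), (x=3, y=6), (x=5, y=6), (x=4, y=7)
  Distance 2: (x=4, y=4), (x=3, y=5), (x=2, y=6), (x=6, y=6), (x=3, y=7), (x=5, y=7), (x=4, y=8)
  Distance 3: (x=4, y=3), (x=3, y=4), (x=5, y=4), (x=2, y=5), (x=6, y=5), (x=1, y=6), (x=7, y=6), (x=2, y=7), (x=6, y=7), (x=3, y=8), (x=5, y=8), (x=4, y=9)
  Distance 4: (x=4, y=2), (x=3, y=3), (x=5, y=3), (x=2, y=4), (x=6, y=4), (x=1, y=5), (x=0, y=6), (x=1, y=7), (x=2, y=8), (x=6, y=8), (x=3, y=9)
  Distance 5: (x=4, y=1), (x=5, y=2), (x=2, y=3), (x=7, y=4), (x=0, y=5), (x=0, y=7), (x=1, y=8), (x=7, y=8), (x=6, y=9)
  Distance 6: (x=4, y=0), (x=3, y=1), (x=5, y=1), (x=2, y=2), (x=1, y=3), (x=7, y=3), (x=0, y=4), (x=0, y=8), (x=7, y=9)
  Distance 7: (x=5, y=0), (x=2, y=1), (x=6, y=1), (x=7, y=2), (x=0, y=9)
  Distance 8: (x=2, y=0), (x=6, y=0), (x=7, y=1)
  Distance 9: (x=1, y=0), (x=7, y=0)
  Distance 10: (x=0, y=0)
  Distance 11: (x=0, y=1)
Total reachable: 65 (grid has 65 open cells total)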